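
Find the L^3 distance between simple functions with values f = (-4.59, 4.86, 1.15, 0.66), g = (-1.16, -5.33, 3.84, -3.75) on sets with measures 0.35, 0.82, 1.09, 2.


Step 1: Compute differences f_i - g_i:
  -4.59 - -1.16 = -3.43
  4.86 - -5.33 = 10.19
  1.15 - 3.84 = -2.69
  0.66 - -3.75 = 4.41
Step 2: Compute |diff|^3 * measure for each set:
  |-3.43|^3 * 0.35 = 40.353607 * 0.35 = 14.123762
  |10.19|^3 * 0.82 = 1058.089859 * 0.82 = 867.633684
  |-2.69|^3 * 1.09 = 19.465109 * 1.09 = 21.216969
  |4.41|^3 * 2 = 85.766121 * 2 = 171.532242
Step 3: Sum = 1074.506658
Step 4: ||f-g||_3 = (1074.506658)^(1/3) = 10.242431


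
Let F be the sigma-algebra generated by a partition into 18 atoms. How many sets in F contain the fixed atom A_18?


Each element of F is a union of some subset S of the 18 atoms.
The element contains A_18 iff A_18 is in S.
So we count subsets S of {A_1,...,A_18} with A_18 in S: choose freely among the other 17 atoms.
Count = 2^(18-1) = 2^17 = 131072.


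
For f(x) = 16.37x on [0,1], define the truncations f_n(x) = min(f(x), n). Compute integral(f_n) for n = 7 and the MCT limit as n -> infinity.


f(x) = 16.37x on [0,1]; f_n(x) = min(16.37x, n). At n = 7:
Step 1: f(x) reaches 7 at x = 7/16.37 = 0.427611
Step 2: integral(f_7) = integral(16.37x, 0, 0.427611) + integral(7, 0.427611, 1)
       = 16.37*0.427611^2/2 + 7*(1 - 0.427611)
       = 1.49664 + 4.00672
       = 5.50336
Step 3: As n -> infinity, f_n increases to f, so by MCT integral(f_n) -> integral(f) = 16.37/2 = 8.185.
Convergence: integral(f_7) = 5.50336 -> 8.185 as n -> infinity


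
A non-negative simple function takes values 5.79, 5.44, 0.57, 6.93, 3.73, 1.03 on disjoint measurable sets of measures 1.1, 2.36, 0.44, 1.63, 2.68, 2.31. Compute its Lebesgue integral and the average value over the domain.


Step 1: Integral = sum(value_i * measure_i)
= 5.79*1.1 + 5.44*2.36 + 0.57*0.44 + 6.93*1.63 + 3.73*2.68 + 1.03*2.31
= 6.369 + 12.8384 + 0.2508 + 11.2959 + 9.9964 + 2.3793
= 43.1298
Step 2: Total measure of domain = 1.1 + 2.36 + 0.44 + 1.63 + 2.68 + 2.31 = 10.52
Step 3: Average value = 43.1298 / 10.52 = 4.099791


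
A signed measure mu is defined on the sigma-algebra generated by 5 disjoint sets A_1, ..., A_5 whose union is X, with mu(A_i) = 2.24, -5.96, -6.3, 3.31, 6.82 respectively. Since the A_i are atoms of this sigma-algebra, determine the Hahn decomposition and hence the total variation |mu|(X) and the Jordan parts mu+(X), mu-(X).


Step 1: Every measurable set is a union of atoms (the cells / points), so a Hahn decomposition is
  obtained by grouping atoms by sign: P = union of atoms with mu > 0, N = union of the remaining atoms.
  Atoms in P (indices): 1, 4, 5;  atoms in N (indices): 2, 3
  Positive values: 2.24, 3.31, 6.82
  Negative values: -5.96, -6.3
Step 2: mu+(X) = mu(P) = sum of positive atom values = 12.37
Step 3: mu-(X) = -mu(N) = sum of |negative atom values| = 12.26
Step 4: |mu|(X) = mu+(X) + mu-(X) = 12.37 + 12.26 = 24.63


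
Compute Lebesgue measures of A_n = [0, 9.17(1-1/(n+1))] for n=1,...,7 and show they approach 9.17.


By continuity of measure from below: if A_n increases to A, then m(A_n) -> m(A).
Here A = [0, 9.17], so m(A) = 9.17
Step 1: a_1 = 9.17*(1 - 1/2) = 4.585, m(A_1) = 4.585
Step 2: a_2 = 9.17*(1 - 1/3) = 6.1133, m(A_2) = 6.1133
Step 3: a_3 = 9.17*(1 - 1/4) = 6.8775, m(A_3) = 6.8775
Step 4: a_4 = 9.17*(1 - 1/5) = 7.336, m(A_4) = 7.336
Step 5: a_5 = 9.17*(1 - 1/6) = 7.6417, m(A_5) = 7.6417
Step 6: a_6 = 9.17*(1 - 1/7) = 7.86, m(A_6) = 7.86
Step 7: a_7 = 9.17*(1 - 1/8) = 8.0237, m(A_7) = 8.0237
Limit: m(A_n) -> m([0,9.17]) = 9.17


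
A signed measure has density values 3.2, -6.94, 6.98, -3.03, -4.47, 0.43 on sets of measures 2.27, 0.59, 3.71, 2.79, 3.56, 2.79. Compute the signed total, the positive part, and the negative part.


Step 1: Compute signed measure on each set:
  Set 1: 3.2 * 2.27 = 7.264
  Set 2: -6.94 * 0.59 = -4.0946
  Set 3: 6.98 * 3.71 = 25.8958
  Set 4: -3.03 * 2.79 = -8.4537
  Set 5: -4.47 * 3.56 = -15.9132
  Set 6: 0.43 * 2.79 = 1.1997
Step 2: Total signed measure = (7.264) + (-4.0946) + (25.8958) + (-8.4537) + (-15.9132) + (1.1997)
     = 5.898
Step 3: Positive part mu+(X) = sum of positive contributions = 34.3595
Step 4: Negative part mu-(X) = |sum of negative contributions| = 28.4615


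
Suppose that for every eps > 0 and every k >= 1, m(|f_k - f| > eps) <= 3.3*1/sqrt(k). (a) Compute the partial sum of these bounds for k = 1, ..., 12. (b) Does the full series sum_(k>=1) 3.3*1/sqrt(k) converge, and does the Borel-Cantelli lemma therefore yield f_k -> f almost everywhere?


Step 1: List the terms 3.3*1/sqrt(k) for k = 1 to 12:
  k=1: 3.3
  k=2: 2.333452
  k=3: 1.905256
  k=4: 1.65
  k=5: 1.475805
  k=6: 1.347219
  k=7: 1.247283
  k=8: 1.166726
  k=9: 1.1
  k=10: 1.043552
  k=11: 0.994987
  k=12: 0.952628
Step 2: Partial sum = 3.3 + 2.333452 + 1.905256 + 1.65 + 1.475805 + 1.347219 + 1.247283 + 1.166726 + 1.1 + 1.043552 + 0.994987 + 0.952628
     = 18.516908
Step 3: The full series sum_(k>=1) 3.3*1/sqrt(k) diverges (p-series with p = 1/2 <= 1; a nonzero constant multiple of a divergent series diverges).
Step 4: The (first) Borel-Cantelli lemma requires a summable sequence of measures, so it does not apply here;
        from this bound alone no conclusion about a.e. convergence can be drawn (convergence in measure still
        gives an a.e.-convergent subsequence, but not a.e. convergence of the whole sequence).
Conclusion: series diverges; Borel-Cantelli is inconclusive about a.e. convergence of f_k.


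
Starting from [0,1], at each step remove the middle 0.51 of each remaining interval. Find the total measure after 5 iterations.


Step 1: At each step, fraction remaining = 1 - 0.51 = 0.49
Step 2: After 5 steps, measure = (0.49)^5
Step 3: Computing the power step by step:
  After step 1: 0.49
  After step 2: 0.2401
  After step 3: 0.117649
  After step 4: 0.057648
  After step 5: 0.028248
Result = 0.028248


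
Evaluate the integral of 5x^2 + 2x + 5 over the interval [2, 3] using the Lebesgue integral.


The Lebesgue integral of a Riemann-integrable function agrees with the Riemann integral.
Antiderivative F(x) = (5/3)x^3 + (2/2)x^2 + 5x
F(3) = (5/3)*3^3 + (2/2)*3^2 + 5*3
     = (5/3)*27 + (2/2)*9 + 5*3
     = 45 + 9 + 15
     = 69
F(2) = 27.333333
Integral = F(3) - F(2) = 69 - 27.333333 = 41.666667


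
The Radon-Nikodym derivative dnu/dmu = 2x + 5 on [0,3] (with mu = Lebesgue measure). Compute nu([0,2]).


nu(A) = integral_A (dnu/dmu) dmu = integral_0^2 (2x + 5) dx
Step 1: Antiderivative F(x) = (2/2)x^2 + 5x
Step 2: F(2) = (2/2)*2^2 + 5*2 = 4 + 10 = 14
Step 3: F(0) = (2/2)*0^2 + 5*0 = 0.0 + 0 = 0.0
Step 4: nu([0,2]) = F(2) - F(0) = 14 - 0.0 = 14


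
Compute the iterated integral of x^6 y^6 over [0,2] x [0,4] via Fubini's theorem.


By Fubini's theorem, the double integral factors as a product of single integrals:
Step 1: integral_0^2 x^6 dx = [x^7/7] from 0 to 2
     = 2^7/7 = 18.285714
Step 2: integral_0^4 y^6 dy = [y^7/7] from 0 to 4
     = 4^7/7 = 2340.571429
Step 3: Double integral = 18.285714 * 2340.571429 = 42799.020408


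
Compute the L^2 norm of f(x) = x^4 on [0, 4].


Step 1: ||f||_2 = (integral_0^4 |x^4|^2 dx)^(1/2)
     = (integral_0^4 x^8 dx)^(1/2)
Step 2: integral_0^4 x^8 dx = [x^9/(9)] from 0 to 4 = 4^9/9
     = 262144/9 = 29127.111111
Step 3: ||f||_2 = (29127.111111)^(1/2) = 170.666667


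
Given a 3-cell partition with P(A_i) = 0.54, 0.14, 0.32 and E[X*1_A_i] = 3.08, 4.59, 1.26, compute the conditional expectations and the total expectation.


For each cell A_i: E[X|A_i] = E[X*1_A_i] / P(A_i)
Step 1: E[X|A_1] = 3.08 / 0.54 = 5.703704
Step 2: E[X|A_2] = 4.59 / 0.14 = 32.785714
Step 3: E[X|A_3] = 1.26 / 0.32 = 3.9375
Verification: E[X] = sum E[X*1_A_i] = 3.08 + 4.59 + 1.26 = 8.93


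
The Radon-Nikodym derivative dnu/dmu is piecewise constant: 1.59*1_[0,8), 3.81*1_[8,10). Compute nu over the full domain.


Integrate each piece of the Radon-Nikodym derivative:
Step 1: integral_0^8 1.59 dx = 1.59*(8-0) = 1.59*8 = 12.72
Step 2: integral_8^10 3.81 dx = 3.81*(10-8) = 3.81*2 = 7.62
Total: 12.72 + 7.62 = 20.34


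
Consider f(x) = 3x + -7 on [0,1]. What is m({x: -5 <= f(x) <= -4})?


f^(-1)([-5, -4]) = {x : -5 <= 3x + -7 <= -4}
Solving: (-5 - -7)/3 <= x <= (-4 - -7)/3
= [0.666667, 1]
Intersecting with [0,1]: [0.666667, 1]
Measure = 1 - 0.666667 = 0.333333


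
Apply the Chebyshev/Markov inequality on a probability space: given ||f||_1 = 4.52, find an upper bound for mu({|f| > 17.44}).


Chebyshev/Markov inequality: mu(|f| > eps) <= (||f||_p / eps)^p
Step 1: ||f||_1 / eps = 4.52 / 17.44 = 0.259174
Step 2: Raise to power p = 1:
  (0.259174)^1 = 0.259174
Step 3: Therefore mu(|f| > 17.44) <= 0.259174


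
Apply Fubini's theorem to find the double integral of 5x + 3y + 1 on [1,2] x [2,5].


By Fubini, integrate in x first, then y.
Step 1: Fix y, integrate over x in [1,2]:
  integral(5x + 3y + 1, x=1..2)
  = 5*(2^2 - 1^2)/2 + (3y + 1)*(2 - 1)
  = 7.5 + (3y + 1)*1
  = 7.5 + 3y + 1
  = 8.5 + 3y
Step 2: Integrate over y in [2,5]:
  integral(8.5 + 3y, y=2..5)
  = 8.5*3 + 3*(5^2 - 2^2)/2
  = 25.5 + 31.5
  = 57


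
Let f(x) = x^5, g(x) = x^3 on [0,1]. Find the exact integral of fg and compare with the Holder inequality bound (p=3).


Step 1: Exact integral of f*g = integral(x^8, 0, 1) = 1/9
     = 0.111111
Step 2: Holder bound with p=3, q=1.5:
  ||f||_p = (integral x^15 dx)^(1/3) = (1/16)^(1/3) = 0.39685
  ||g||_q = (integral x^4.5 dx)^(1/1.5) = (1/5.5)^(1/1.5) = 0.320941
Step 3: Holder bound = ||f||_p * ||g||_q = 0.39685 * 0.320941 = 0.127365
Verification: 0.111111 <= 0.127365 (Holder holds)


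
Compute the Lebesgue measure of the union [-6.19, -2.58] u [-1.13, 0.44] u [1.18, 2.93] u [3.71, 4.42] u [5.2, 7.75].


For pairwise disjoint intervals, m(union) = sum of lengths.
= (-2.58 - -6.19) + (0.44 - -1.13) + (2.93 - 1.18) + (4.42 - 3.71) + (7.75 - 5.2)
= 3.61 + 1.57 + 1.75 + 0.71 + 2.55
= 10.19


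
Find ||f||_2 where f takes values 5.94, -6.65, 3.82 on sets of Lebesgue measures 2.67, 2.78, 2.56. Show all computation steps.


Step 1: Compute |f_i|^2 for each value:
  |5.94|^2 = 35.2836
  |-6.65|^2 = 44.2225
  |3.82|^2 = 14.5924
Step 2: Multiply by measures and sum:
  35.2836 * 2.67 = 94.207212
  44.2225 * 2.78 = 122.93855
  14.5924 * 2.56 = 37.356544
Sum = 94.207212 + 122.93855 + 37.356544 = 254.502306
Step 3: Take the p-th root:
||f||_2 = (254.502306)^(1/2) = 15.953128


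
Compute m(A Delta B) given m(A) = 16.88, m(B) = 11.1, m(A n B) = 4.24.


m(A Delta B) = m(A) + m(B) - 2*m(A n B)
= 16.88 + 11.1 - 2*4.24
= 16.88 + 11.1 - 8.48
= 19.5


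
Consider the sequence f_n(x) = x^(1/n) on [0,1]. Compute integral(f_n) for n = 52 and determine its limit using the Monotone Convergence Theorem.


At n = 52: f_52(x) = x^(1/52).
Step 1: integral(x^(1/52), 0, 1) = [x^(1/52+1) / (1/52+1)] from 0 to 1
     = 1 / (1/52 + 1) = 1 / ((52+1)/52) = 52/(52+1)
     = 52/53 = 0.981132
Step 2: As n -> infinity, f_n(x) = x^(1/n) -> 1 for x in (0,1], and f_n is increasing in n.
By MCT, lim_n integral(f_n) = integral(lim_n f_n) = integral(1, 0, 1) = 1.
Step 3: Verify convergence: 52/53 = 0.981132 -> 1


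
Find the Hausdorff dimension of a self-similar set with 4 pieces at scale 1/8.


For a self-similar set with N copies scaled by 1/r:
dim_H = log(N)/log(r) = log(4)/log(8)
= 1.386294/2.079442
= 0.666667


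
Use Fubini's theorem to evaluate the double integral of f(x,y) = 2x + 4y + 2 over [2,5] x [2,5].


By Fubini, integrate in x first, then y.
Step 1: Fix y, integrate over x in [2,5]:
  integral(2x + 4y + 2, x=2..5)
  = 2*(5^2 - 2^2)/2 + (4y + 2)*(5 - 2)
  = 21 + (4y + 2)*3
  = 21 + 12y + 6
  = 27 + 12y
Step 2: Integrate over y in [2,5]:
  integral(27 + 12y, y=2..5)
  = 27*3 + 12*(5^2 - 2^2)/2
  = 81 + 126
  = 207


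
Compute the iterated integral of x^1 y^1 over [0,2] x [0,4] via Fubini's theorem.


By Fubini's theorem, the double integral factors as a product of single integrals:
Step 1: integral_0^2 x^1 dx = [x^2/2] from 0 to 2
     = 2^2/2 = 2
Step 2: integral_0^4 y^1 dy = [y^2/2] from 0 to 4
     = 4^2/2 = 8
Step 3: Double integral = 2 * 8 = 16


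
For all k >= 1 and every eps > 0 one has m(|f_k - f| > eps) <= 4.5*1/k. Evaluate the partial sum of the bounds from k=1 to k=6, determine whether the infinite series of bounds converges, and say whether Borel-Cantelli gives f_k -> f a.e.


Step 1: List the terms 4.5*1/k for k = 1 to 6:
  k=1: 4.5
  k=2: 2.25
  k=3: 1.5
  k=4: 1.125
  k=5: 0.9
  k=6: 0.75
Step 2: Partial sum = 4.5 + 2.25 + 1.5 + 1.125 + 0.9 + 0.75
     = 11.025
Step 3: The full series sum_(k>=1) 4.5*1/k diverges (harmonic series, p = 1; a nonzero constant multiple of a divergent series diverges).
Step 4: The (first) Borel-Cantelli lemma requires a summable sequence of measures, so it does not apply here;
        from this bound alone no conclusion about a.e. convergence can be drawn (convergence in measure still
        gives an a.e.-convergent subsequence, but not a.e. convergence of the whole sequence).
Conclusion: series diverges; Borel-Cantelli is inconclusive about a.e. convergence of f_k.


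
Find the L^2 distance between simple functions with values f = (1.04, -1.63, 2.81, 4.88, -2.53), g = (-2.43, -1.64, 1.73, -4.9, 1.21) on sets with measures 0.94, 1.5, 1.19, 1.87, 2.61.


Step 1: Compute differences f_i - g_i:
  1.04 - -2.43 = 3.47
  -1.63 - -1.64 = 0.01
  2.81 - 1.73 = 1.08
  4.88 - -4.9 = 9.78
  -2.53 - 1.21 = -3.74
Step 2: Compute |diff|^2 * measure for each set:
  |3.47|^2 * 0.94 = 12.0409 * 0.94 = 11.318446
  |0.01|^2 * 1.5 = 1.000000e-04 * 1.5 = 1.500000e-04
  |1.08|^2 * 1.19 = 1.1664 * 1.19 = 1.388016
  |9.78|^2 * 1.87 = 95.6484 * 1.87 = 178.862508
  |-3.74|^2 * 2.61 = 13.9876 * 2.61 = 36.507636
Step 3: Sum = 228.076756
Step 4: ||f-g||_2 = (228.076756)^(1/2) = 15.10221


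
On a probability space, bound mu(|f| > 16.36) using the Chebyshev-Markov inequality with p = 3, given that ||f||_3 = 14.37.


Chebyshev/Markov inequality: mu(|f| > eps) <= (||f||_p / eps)^p
Step 1: ||f||_3 / eps = 14.37 / 16.36 = 0.878362
Step 2: Raise to power p = 3:
  (0.878362)^3 = 0.677673
Step 3: Therefore mu(|f| > 16.36) <= 0.677673


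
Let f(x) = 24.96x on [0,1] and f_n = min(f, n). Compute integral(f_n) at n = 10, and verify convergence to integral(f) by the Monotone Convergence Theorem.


f(x) = 24.96x on [0,1]; f_n(x) = min(24.96x, n). At n = 10:
Step 1: f(x) reaches 10 at x = 10/24.96 = 0.400641
Step 2: integral(f_10) = integral(24.96x, 0, 0.400641) + integral(10, 0.400641, 1)
       = 24.96*0.400641^2/2 + 10*(1 - 0.400641)
       = 2.003205 + 5.99359
       = 7.996795
Step 3: As n -> infinity, f_n increases to f, so by MCT integral(f_n) -> integral(f) = 24.96/2 = 12.48.
Convergence: integral(f_10) = 7.996795 -> 12.48 as n -> infinity


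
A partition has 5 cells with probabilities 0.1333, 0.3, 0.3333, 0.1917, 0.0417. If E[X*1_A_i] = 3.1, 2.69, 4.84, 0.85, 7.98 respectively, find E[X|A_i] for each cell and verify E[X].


For each cell A_i: E[X|A_i] = E[X*1_A_i] / P(A_i)
Step 1: E[X|A_1] = 3.1 / 0.1333 = 23.255814
Step 2: E[X|A_2] = 2.69 / 0.3 = 8.966667
Step 3: E[X|A_3] = 4.84 / 0.3333 = 14.521452
Step 4: E[X|A_4] = 0.85 / 0.1917 = 4.434011
Step 5: E[X|A_5] = 7.98 / 0.0417 = 191.366906
Verification: E[X] = sum E[X*1_A_i] = 3.1 + 2.69 + 4.84 + 0.85 + 7.98 = 19.46


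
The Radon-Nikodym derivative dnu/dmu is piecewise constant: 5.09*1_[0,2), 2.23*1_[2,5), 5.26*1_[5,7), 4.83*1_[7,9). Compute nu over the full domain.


Integrate each piece of the Radon-Nikodym derivative:
Step 1: integral_0^2 5.09 dx = 5.09*(2-0) = 5.09*2 = 10.18
Step 2: integral_2^5 2.23 dx = 2.23*(5-2) = 2.23*3 = 6.69
Step 3: integral_5^7 5.26 dx = 5.26*(7-5) = 5.26*2 = 10.52
Step 4: integral_7^9 4.83 dx = 4.83*(9-7) = 4.83*2 = 9.66
Total: 10.18 + 6.69 + 10.52 + 9.66 = 37.05


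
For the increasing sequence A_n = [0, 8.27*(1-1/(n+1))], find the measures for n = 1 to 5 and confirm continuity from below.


By continuity of measure from below: if A_n increases to A, then m(A_n) -> m(A).
Here A = [0, 8.27], so m(A) = 8.27
Step 1: a_1 = 8.27*(1 - 1/2) = 4.135, m(A_1) = 4.135
Step 2: a_2 = 8.27*(1 - 1/3) = 5.5133, m(A_2) = 5.5133
Step 3: a_3 = 8.27*(1 - 1/4) = 6.2025, m(A_3) = 6.2025
Step 4: a_4 = 8.27*(1 - 1/5) = 6.616, m(A_4) = 6.616
Step 5: a_5 = 8.27*(1 - 1/6) = 6.8917, m(A_5) = 6.8917
Limit: m(A_n) -> m([0,8.27]) = 8.27


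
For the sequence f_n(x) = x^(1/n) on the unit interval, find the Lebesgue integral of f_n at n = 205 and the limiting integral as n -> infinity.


At n = 205: f_205(x) = x^(1/205).
Step 1: integral(x^(1/205), 0, 1) = [x^(1/205+1) / (1/205+1)] from 0 to 1
     = 1 / (1/205 + 1) = 1 / ((205+1)/205) = 205/(205+1)
     = 205/206 = 0.995146
Step 2: As n -> infinity, f_n(x) = x^(1/n) -> 1 for x in (0,1], and f_n is increasing in n.
By MCT, lim_n integral(f_n) = integral(lim_n f_n) = integral(1, 0, 1) = 1.
Step 3: Verify convergence: 205/206 = 0.995146 -> 1


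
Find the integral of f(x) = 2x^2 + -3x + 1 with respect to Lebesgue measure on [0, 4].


The Lebesgue integral of a Riemann-integrable function agrees with the Riemann integral.
Antiderivative F(x) = (2/3)x^3 + (-3/2)x^2 + 1x
F(4) = (2/3)*4^3 + (-3/2)*4^2 + 1*4
     = (2/3)*64 + (-3/2)*16 + 1*4
     = 42.666667 + -24 + 4
     = 22.666667
F(0) = 0.0
Integral = F(4) - F(0) = 22.666667 - 0.0 = 22.666667


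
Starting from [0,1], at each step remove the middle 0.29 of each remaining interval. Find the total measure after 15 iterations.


Step 1: At each step, fraction remaining = 1 - 0.29 = 0.71
Step 2: After 15 steps, measure = (0.71)^15
Result = 0.005873


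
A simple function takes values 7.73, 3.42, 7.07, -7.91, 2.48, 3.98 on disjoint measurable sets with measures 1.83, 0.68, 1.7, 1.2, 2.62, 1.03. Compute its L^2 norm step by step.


Step 1: Compute |f_i|^2 for each value:
  |7.73|^2 = 59.7529
  |3.42|^2 = 11.6964
  |7.07|^2 = 49.9849
  |-7.91|^2 = 62.5681
  |2.48|^2 = 6.1504
  |3.98|^2 = 15.8404
Step 2: Multiply by measures and sum:
  59.7529 * 1.83 = 109.347807
  11.6964 * 0.68 = 7.953552
  49.9849 * 1.7 = 84.97433
  62.5681 * 1.2 = 75.08172
  6.1504 * 2.62 = 16.114048
  15.8404 * 1.03 = 16.315612
Sum = 109.347807 + 7.953552 + 84.97433 + 75.08172 + 16.114048 + 16.315612 = 309.787069
Step 3: Take the p-th root:
||f||_2 = (309.787069)^(1/2) = 17.600769


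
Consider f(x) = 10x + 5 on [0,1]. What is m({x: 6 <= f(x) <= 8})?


f^(-1)([6, 8]) = {x : 6 <= 10x + 5 <= 8}
Solving: (6 - 5)/10 <= x <= (8 - 5)/10
= [0.1, 0.3]
Intersecting with [0,1]: [0.1, 0.3]
Measure = 0.3 - 0.1 = 0.2


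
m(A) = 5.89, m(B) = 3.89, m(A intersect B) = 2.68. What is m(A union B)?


By inclusion-exclusion: m(A u B) = m(A) + m(B) - m(A n B)
= 5.89 + 3.89 - 2.68
= 7.1


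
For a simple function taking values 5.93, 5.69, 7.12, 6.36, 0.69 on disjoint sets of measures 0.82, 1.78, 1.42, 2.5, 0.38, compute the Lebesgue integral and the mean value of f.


Step 1: Integral = sum(value_i * measure_i)
= 5.93*0.82 + 5.69*1.78 + 7.12*1.42 + 6.36*2.5 + 0.69*0.38
= 4.8626 + 10.1282 + 10.1104 + 15.9 + 0.2622
= 41.2634
Step 2: Total measure of domain = 0.82 + 1.78 + 1.42 + 2.5 + 0.38 = 6.9
Step 3: Average value = 41.2634 / 6.9 = 5.980203


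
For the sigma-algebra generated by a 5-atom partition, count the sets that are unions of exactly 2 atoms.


Each element of F is a union of some subset of the 5 atoms.
Elements that are unions of exactly 2 atoms correspond to 2-element subsets of the 5 atoms.
Count = C(5, 2) = 5! / (2! * 3!) = 10.


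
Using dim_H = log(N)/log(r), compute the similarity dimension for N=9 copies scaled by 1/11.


For a self-similar set with N copies scaled by 1/r:
dim_H = log(N)/log(r) = log(9)/log(11)
= 2.197225/2.397895
= 0.916314


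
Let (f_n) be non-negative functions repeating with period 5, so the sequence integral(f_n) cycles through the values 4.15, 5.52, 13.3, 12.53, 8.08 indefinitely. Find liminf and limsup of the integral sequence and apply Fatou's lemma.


The sequence (integral(f_n)) is periodic with period 5, repeating the values 4.15, 5.52, 13.3, 12.53, 8.08 indefinitely.
Step 1: For a periodic sequence, every tail (a_m, a_(m+1), ...) contains all 5 period values infinitely often.
Step 2: Hence inf of every tail = min of the period values = min(4.15, 5.52, 13.3, 12.53, 8.08) = 4.15.
        liminf_n integral(f_n) = sup over m of (inf of tail from m) = 4.15.
Step 3: Similarly sup of every tail = max of the period values = 13.3.
        limsup_n integral(f_n) = 13.3.
Step 4: Fatou's lemma: integral(liminf_n f_n) <= liminf_n integral(f_n) = 4.15.
        So the integral of the pointwise liminf is at most 4.15.


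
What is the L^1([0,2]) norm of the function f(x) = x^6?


Step 1: ||f||_1 = (integral_0^2 |x^6|^1 dx)^(1/1)
     = (integral_0^2 x^6 dx)^(1/1)
Step 2: integral_0^2 x^6 dx = [x^7/(7)] from 0 to 2 = 2^7/7
     = 128/7 = 18.285714
Step 3: ||f||_1 = (18.285714)^(1/1) = 18.285714


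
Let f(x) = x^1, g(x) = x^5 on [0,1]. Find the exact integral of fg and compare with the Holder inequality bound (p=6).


Step 1: Exact integral of f*g = integral(x^6, 0, 1) = 1/7
     = 0.142857
Step 2: Holder bound with p=6, q=1.2:
  ||f||_p = (integral x^6 dx)^(1/6) = (1/7)^(1/6) = 0.72302
  ||g||_q = (integral x^6 dx)^(1/1.2) = (1/7)^(1/1.2) = 0.197584
Step 3: Holder bound = ||f||_p * ||g||_q = 0.72302 * 0.197584 = 0.142857
Verification: 0.142857 <= 0.142857 (Holder holds)


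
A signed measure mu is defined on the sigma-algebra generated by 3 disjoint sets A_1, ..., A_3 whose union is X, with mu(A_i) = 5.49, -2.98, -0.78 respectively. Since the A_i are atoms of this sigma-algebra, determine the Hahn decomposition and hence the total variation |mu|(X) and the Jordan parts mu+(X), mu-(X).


Step 1: Every measurable set is a union of atoms (the cells / points), so a Hahn decomposition is
  obtained by grouping atoms by sign: P = union of atoms with mu > 0, N = union of the remaining atoms.
  Atoms in P (indices): 1;  atoms in N (indices): 2, 3
  Positive values: 5.49
  Negative values: -2.98, -0.78
Step 2: mu+(X) = mu(P) = sum of positive atom values = 5.49
Step 3: mu-(X) = -mu(N) = sum of |negative atom values| = 3.76
Step 4: |mu|(X) = mu+(X) + mu-(X) = 5.49 + 3.76 = 9.25


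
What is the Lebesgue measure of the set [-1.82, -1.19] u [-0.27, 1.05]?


For pairwise disjoint intervals, m(union) = sum of lengths.
= (-1.19 - -1.82) + (1.05 - -0.27)
= 0.63 + 1.32
= 1.95


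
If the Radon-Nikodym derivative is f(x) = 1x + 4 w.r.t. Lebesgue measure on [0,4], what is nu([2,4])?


nu(A) = integral_A (dnu/dmu) dmu = integral_2^4 (1x + 4) dx
Step 1: Antiderivative F(x) = (1/2)x^2 + 4x
Step 2: F(4) = (1/2)*4^2 + 4*4 = 8 + 16 = 24
Step 3: F(2) = (1/2)*2^2 + 4*2 = 2 + 8 = 10
Step 4: nu([2,4]) = F(4) - F(2) = 24 - 10 = 14


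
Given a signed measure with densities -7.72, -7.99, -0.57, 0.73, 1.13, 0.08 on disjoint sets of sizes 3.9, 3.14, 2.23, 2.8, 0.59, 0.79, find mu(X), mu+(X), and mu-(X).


Step 1: Compute signed measure on each set:
  Set 1: -7.72 * 3.9 = -30.108
  Set 2: -7.99 * 3.14 = -25.0886
  Set 3: -0.57 * 2.23 = -1.2711
  Set 4: 0.73 * 2.8 = 2.044
  Set 5: 1.13 * 0.59 = 0.6667
  Set 6: 0.08 * 0.79 = 0.0632
Step 2: Total signed measure = (-30.108) + (-25.0886) + (-1.2711) + (2.044) + (0.6667) + (0.0632)
     = -53.6938
Step 3: Positive part mu+(X) = sum of positive contributions = 2.7739
Step 4: Negative part mu-(X) = |sum of negative contributions| = 56.4677


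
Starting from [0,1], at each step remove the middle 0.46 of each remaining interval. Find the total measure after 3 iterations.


Step 1: At each step, fraction remaining = 1 - 0.46 = 0.54
Step 2: After 3 steps, measure = (0.54)^3
Step 3: Computing the power step by step:
  After step 1: 0.54
  After step 2: 0.2916
  After step 3: 0.157464
Result = 0.157464


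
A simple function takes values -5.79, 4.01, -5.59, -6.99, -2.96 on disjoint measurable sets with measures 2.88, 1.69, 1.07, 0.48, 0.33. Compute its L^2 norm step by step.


Step 1: Compute |f_i|^2 for each value:
  |-5.79|^2 = 33.5241
  |4.01|^2 = 16.0801
  |-5.59|^2 = 31.2481
  |-6.99|^2 = 48.8601
  |-2.96|^2 = 8.7616
Step 2: Multiply by measures and sum:
  33.5241 * 2.88 = 96.549408
  16.0801 * 1.69 = 27.175369
  31.2481 * 1.07 = 33.435467
  48.8601 * 0.48 = 23.452848
  8.7616 * 0.33 = 2.891328
Sum = 96.549408 + 27.175369 + 33.435467 + 23.452848 + 2.891328 = 183.50442
Step 3: Take the p-th root:
||f||_2 = (183.50442)^(1/2) = 13.54638


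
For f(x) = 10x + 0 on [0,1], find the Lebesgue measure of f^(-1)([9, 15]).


f^(-1)([9, 15]) = {x : 9 <= 10x + 0 <= 15}
Solving: (9 - 0)/10 <= x <= (15 - 0)/10
= [0.9, 1.5]
Intersecting with [0,1]: [0.9, 1]
Measure = 1 - 0.9 = 0.1


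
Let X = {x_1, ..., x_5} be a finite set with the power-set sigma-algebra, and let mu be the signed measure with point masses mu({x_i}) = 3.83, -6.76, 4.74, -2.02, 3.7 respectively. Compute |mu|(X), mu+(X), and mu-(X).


Step 1: Every measurable set is a union of atoms (the cells / points), so a Hahn decomposition is
  obtained by grouping atoms by sign: P = union of atoms with mu > 0, N = union of the remaining atoms.
  Atoms in P (indices): 1, 3, 5;  atoms in N (indices): 2, 4
  Positive values: 3.83, 4.74, 3.7
  Negative values: -6.76, -2.02
Step 2: mu+(X) = mu(P) = sum of positive atom values = 12.27
Step 3: mu-(X) = -mu(N) = sum of |negative atom values| = 8.78
Step 4: |mu|(X) = mu+(X) + mu-(X) = 12.27 + 8.78 = 21.05


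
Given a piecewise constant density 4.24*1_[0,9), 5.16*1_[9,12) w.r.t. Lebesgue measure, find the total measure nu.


Integrate each piece of the Radon-Nikodym derivative:
Step 1: integral_0^9 4.24 dx = 4.24*(9-0) = 4.24*9 = 38.16
Step 2: integral_9^12 5.16 dx = 5.16*(12-9) = 5.16*3 = 15.48
Total: 38.16 + 15.48 = 53.64


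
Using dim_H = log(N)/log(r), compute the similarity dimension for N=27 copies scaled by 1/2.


For a self-similar set with N copies scaled by 1/r:
dim_H = log(N)/log(r) = log(27)/log(2)
= 3.295837/0.693147
= 4.754888


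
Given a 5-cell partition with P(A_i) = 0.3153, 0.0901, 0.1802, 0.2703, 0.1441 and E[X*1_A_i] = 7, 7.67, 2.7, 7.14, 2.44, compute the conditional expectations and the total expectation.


For each cell A_i: E[X|A_i] = E[X*1_A_i] / P(A_i)
Step 1: E[X|A_1] = 7 / 0.3153 = 22.201078
Step 2: E[X|A_2] = 7.67 / 0.0901 = 85.127636
Step 3: E[X|A_3] = 2.7 / 0.1802 = 14.983352
Step 4: E[X|A_4] = 7.14 / 0.2703 = 26.415094
Step 5: E[X|A_5] = 2.44 / 0.1441 = 16.932686
Verification: E[X] = sum E[X*1_A_i] = 7 + 7.67 + 2.7 + 7.14 + 2.44 = 26.95


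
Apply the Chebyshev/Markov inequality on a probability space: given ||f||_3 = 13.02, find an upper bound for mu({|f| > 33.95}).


Chebyshev/Markov inequality: mu(|f| > eps) <= (||f||_p / eps)^p
Step 1: ||f||_3 / eps = 13.02 / 33.95 = 0.383505
Step 2: Raise to power p = 3:
  (0.383505)^3 = 0.056404
Step 3: Therefore mu(|f| > 33.95) <= 0.056404


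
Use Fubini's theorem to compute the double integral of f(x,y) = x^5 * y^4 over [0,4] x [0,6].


By Fubini's theorem, the double integral factors as a product of single integrals:
Step 1: integral_0^4 x^5 dx = [x^6/6] from 0 to 4
     = 4^6/6 = 682.666667
Step 2: integral_0^6 y^4 dy = [y^5/5] from 0 to 6
     = 6^5/5 = 1555.2
Step 3: Double integral = 682.666667 * 1555.2 = 1.061683e+06


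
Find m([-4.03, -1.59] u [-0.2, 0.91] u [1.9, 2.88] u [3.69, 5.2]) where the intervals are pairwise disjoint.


For pairwise disjoint intervals, m(union) = sum of lengths.
= (-1.59 - -4.03) + (0.91 - -0.2) + (2.88 - 1.9) + (5.2 - 3.69)
= 2.44 + 1.11 + 0.98 + 1.51
= 6.04


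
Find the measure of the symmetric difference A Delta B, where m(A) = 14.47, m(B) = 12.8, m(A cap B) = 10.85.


m(A Delta B) = m(A) + m(B) - 2*m(A n B)
= 14.47 + 12.8 - 2*10.85
= 14.47 + 12.8 - 21.7
= 5.57


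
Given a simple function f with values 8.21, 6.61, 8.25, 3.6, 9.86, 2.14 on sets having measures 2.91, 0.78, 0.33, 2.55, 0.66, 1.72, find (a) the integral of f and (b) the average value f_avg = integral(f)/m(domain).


Step 1: Integral = sum(value_i * measure_i)
= 8.21*2.91 + 6.61*0.78 + 8.25*0.33 + 3.6*2.55 + 9.86*0.66 + 2.14*1.72
= 23.8911 + 5.1558 + 2.7225 + 9.18 + 6.5076 + 3.6808
= 51.1378
Step 2: Total measure of domain = 2.91 + 0.78 + 0.33 + 2.55 + 0.66 + 1.72 = 8.95
Step 3: Average value = 51.1378 / 8.95 = 5.713721


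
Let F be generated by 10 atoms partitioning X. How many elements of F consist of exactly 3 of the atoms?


Each element of F is a union of some subset of the 10 atoms.
Elements that are unions of exactly 3 atoms correspond to 3-element subsets of the 10 atoms.
Count = C(10, 3) = 10! / (3! * 7!) = 120.


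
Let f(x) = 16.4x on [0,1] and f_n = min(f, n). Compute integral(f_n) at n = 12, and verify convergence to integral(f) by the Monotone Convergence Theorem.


f(x) = 16.4x on [0,1]; f_n(x) = min(16.4x, n). At n = 12:
Step 1: f(x) reaches 12 at x = 12/16.4 = 0.731707
Step 2: integral(f_12) = integral(16.4x, 0, 0.731707) + integral(12, 0.731707, 1)
       = 16.4*0.731707^2/2 + 12*(1 - 0.731707)
       = 4.390244 + 3.219512
       = 7.609756
Step 3: As n -> infinity, f_n increases to f, so by MCT integral(f_n) -> integral(f) = 16.4/2 = 8.2.
Convergence: integral(f_12) = 7.609756 -> 8.2 as n -> infinity


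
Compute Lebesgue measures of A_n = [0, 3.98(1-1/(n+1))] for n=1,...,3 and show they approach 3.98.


By continuity of measure from below: if A_n increases to A, then m(A_n) -> m(A).
Here A = [0, 3.98], so m(A) = 3.98
Step 1: a_1 = 3.98*(1 - 1/2) = 1.99, m(A_1) = 1.99
Step 2: a_2 = 3.98*(1 - 1/3) = 2.6533, m(A_2) = 2.6533
Step 3: a_3 = 3.98*(1 - 1/4) = 2.985, m(A_3) = 2.985
Limit: m(A_n) -> m([0,3.98]) = 3.98


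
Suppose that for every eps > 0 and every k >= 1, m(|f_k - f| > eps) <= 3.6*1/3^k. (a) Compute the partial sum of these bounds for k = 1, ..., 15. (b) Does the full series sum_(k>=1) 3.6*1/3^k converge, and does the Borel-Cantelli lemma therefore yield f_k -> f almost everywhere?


Step 1: List the terms 3.6*1/3^k for k = 1 to 15:
  k=1: 1.2
  k=2: 0.4
  k=3: 0.133333
  k=4: 0.044444
  k=5: 0.014815
  k=6: 0.004938
  k=7: 0.001646
  k=8: 5.486968e-04
  k=9: 1.828989e-04
  k=10: 6.096632e-05
  k=11: 2.032211e-05
  k=12: 6.774035e-06
  k=13: 2.258012e-06
  k=14: 7.526706e-07
  k=15: 2.508902e-07
Step 2: Partial sum = 1.2 + 0.4 + 0.133333 + 0.044444 + 0.014815 + 0.004938 + 0.001646 + 5.486968e-04 + 1.828989e-04 + 6.096632e-05 + 2.032211e-05 + 6.774035e-06 + 2.258012e-06 + 7.526706e-07 + 2.508902e-07
     = 1.8
Step 3: The full series sum_(k>=1) 3.6*1/3^k converges (geometric series with ratio 1/3 < 1; a constant multiple of a convergent series converges).
Step 4: Fix eps > 0. Since sum_k m(|f_k - f| > eps) < infinity, the Borel-Cantelli lemma gives
        m(limsup_k {|f_k - f| > eps}) = 0, i.e. for a.e. x, |f_k(x) - f(x)| <= eps for all large k.
        Applying this with eps = 1/j for j = 1, 2, ... and intersecting the countably many full-measure sets,
        for a.e. x we get limsup_k |f_k(x) - f(x)| <= 1/j for every j, hence f_k -> f almost everywhere.
Conclusion: series converges; Borel-Cantelli yields f_k -> f a.e.


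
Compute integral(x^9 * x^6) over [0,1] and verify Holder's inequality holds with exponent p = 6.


Step 1: Exact integral of f*g = integral(x^15, 0, 1) = 1/16
     = 0.0625
Step 2: Holder bound with p=6, q=1.2:
  ||f||_p = (integral x^54 dx)^(1/6) = (1/55)^(1/6) = 0.51279
  ||g||_q = (integral x^7.2 dx)^(1/1.2) = (1/8.2)^(1/1.2) = 0.173176
Step 3: Holder bound = ||f||_p * ||g||_q = 0.51279 * 0.173176 = 0.088803
Verification: 0.0625 <= 0.088803 (Holder holds)


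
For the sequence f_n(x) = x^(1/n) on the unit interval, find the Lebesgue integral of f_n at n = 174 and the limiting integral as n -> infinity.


At n = 174: f_174(x) = x^(1/174).
Step 1: integral(x^(1/174), 0, 1) = [x^(1/174+1) / (1/174+1)] from 0 to 1
     = 1 / (1/174 + 1) = 1 / ((174+1)/174) = 174/(174+1)
     = 174/175 = 0.994286
Step 2: As n -> infinity, f_n(x) = x^(1/n) -> 1 for x in (0,1], and f_n is increasing in n.
By MCT, lim_n integral(f_n) = integral(lim_n f_n) = integral(1, 0, 1) = 1.
Step 3: Verify convergence: 174/175 = 0.994286 -> 1


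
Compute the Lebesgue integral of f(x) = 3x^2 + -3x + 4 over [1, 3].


The Lebesgue integral of a Riemann-integrable function agrees with the Riemann integral.
Antiderivative F(x) = (3/3)x^3 + (-3/2)x^2 + 4x
F(3) = (3/3)*3^3 + (-3/2)*3^2 + 4*3
     = (3/3)*27 + (-3/2)*9 + 4*3
     = 27 + -13.5 + 12
     = 25.5
F(1) = 3.5
Integral = F(3) - F(1) = 25.5 - 3.5 = 22


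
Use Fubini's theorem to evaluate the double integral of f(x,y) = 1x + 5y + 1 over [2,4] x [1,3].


By Fubini, integrate in x first, then y.
Step 1: Fix y, integrate over x in [2,4]:
  integral(1x + 5y + 1, x=2..4)
  = 1*(4^2 - 2^2)/2 + (5y + 1)*(4 - 2)
  = 6 + (5y + 1)*2
  = 6 + 10y + 2
  = 8 + 10y
Step 2: Integrate over y in [1,3]:
  integral(8 + 10y, y=1..3)
  = 8*2 + 10*(3^2 - 1^2)/2
  = 16 + 40
  = 56


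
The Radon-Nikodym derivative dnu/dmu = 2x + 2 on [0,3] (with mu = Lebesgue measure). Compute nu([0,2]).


nu(A) = integral_A (dnu/dmu) dmu = integral_0^2 (2x + 2) dx
Step 1: Antiderivative F(x) = (2/2)x^2 + 2x
Step 2: F(2) = (2/2)*2^2 + 2*2 = 4 + 4 = 8
Step 3: F(0) = (2/2)*0^2 + 2*0 = 0.0 + 0 = 0.0
Step 4: nu([0,2]) = F(2) - F(0) = 8 - 0.0 = 8


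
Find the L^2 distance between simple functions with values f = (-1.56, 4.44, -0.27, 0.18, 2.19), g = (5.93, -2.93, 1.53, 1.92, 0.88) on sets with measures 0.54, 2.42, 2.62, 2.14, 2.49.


Step 1: Compute differences f_i - g_i:
  -1.56 - 5.93 = -7.49
  4.44 - -2.93 = 7.37
  -0.27 - 1.53 = -1.8
  0.18 - 1.92 = -1.74
  2.19 - 0.88 = 1.31
Step 2: Compute |diff|^2 * measure for each set:
  |-7.49|^2 * 0.54 = 56.1001 * 0.54 = 30.294054
  |7.37|^2 * 2.42 = 54.3169 * 2.42 = 131.446898
  |-1.8|^2 * 2.62 = 3.24 * 2.62 = 8.4888
  |-1.74|^2 * 2.14 = 3.0276 * 2.14 = 6.479064
  |1.31|^2 * 2.49 = 1.7161 * 2.49 = 4.273089
Step 3: Sum = 180.981905
Step 4: ||f-g||_2 = (180.981905)^(1/2) = 13.452952


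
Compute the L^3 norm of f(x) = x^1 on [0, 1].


Step 1: ||f||_3 = (integral_0^1 |x^1|^3 dx)^(1/3)
     = (integral_0^1 x^3 dx)^(1/3)
Step 2: integral_0^1 x^3 dx = [x^4/(4)] from 0 to 1 = 1^4/4
     = 1/4 = 0.25
Step 3: ||f||_3 = (0.25)^(1/3) = 0.629961


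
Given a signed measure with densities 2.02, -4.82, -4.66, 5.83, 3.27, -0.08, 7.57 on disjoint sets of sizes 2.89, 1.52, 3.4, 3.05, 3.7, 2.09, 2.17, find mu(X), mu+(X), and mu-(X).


Step 1: Compute signed measure on each set:
  Set 1: 2.02 * 2.89 = 5.8378
  Set 2: -4.82 * 1.52 = -7.3264
  Set 3: -4.66 * 3.4 = -15.844
  Set 4: 5.83 * 3.05 = 17.7815
  Set 5: 3.27 * 3.7 = 12.099
  Set 6: -0.08 * 2.09 = -0.1672
  Set 7: 7.57 * 2.17 = 16.4269
Step 2: Total signed measure = (5.8378) + (-7.3264) + (-15.844) + (17.7815) + (12.099) + (-0.1672) + (16.4269)
     = 28.8076
Step 3: Positive part mu+(X) = sum of positive contributions = 52.1452
Step 4: Negative part mu-(X) = |sum of negative contributions| = 23.3376


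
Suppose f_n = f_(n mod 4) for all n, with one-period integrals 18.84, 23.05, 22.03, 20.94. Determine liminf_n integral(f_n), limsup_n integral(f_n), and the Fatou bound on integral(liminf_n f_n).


The sequence (integral(f_n)) is periodic with period 4, repeating the values 18.84, 23.05, 22.03, 20.94 indefinitely.
Step 1: For a periodic sequence, every tail (a_m, a_(m+1), ...) contains all 4 period values infinitely often.
Step 2: Hence inf of every tail = min of the period values = min(18.84, 23.05, 22.03, 20.94) = 18.84.
        liminf_n integral(f_n) = sup over m of (inf of tail from m) = 18.84.
Step 3: Similarly sup of every tail = max of the period values = 23.05.
        limsup_n integral(f_n) = 23.05.
Step 4: Fatou's lemma: integral(liminf_n f_n) <= liminf_n integral(f_n) = 18.84.
        So the integral of the pointwise liminf is at most 18.84.


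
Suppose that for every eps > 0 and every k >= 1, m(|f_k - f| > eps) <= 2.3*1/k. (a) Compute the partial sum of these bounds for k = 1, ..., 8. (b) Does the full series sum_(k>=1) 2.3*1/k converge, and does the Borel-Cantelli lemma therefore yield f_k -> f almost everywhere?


Step 1: List the terms 2.3*1/k for k = 1 to 8:
  k=1: 2.3
  k=2: 1.15
  k=3: 0.766667
  k=4: 0.575
  k=5: 0.46
  k=6: 0.383333
  k=7: 0.328571
  k=8: 0.2875
Step 2: Partial sum = 2.3 + 1.15 + 0.766667 + 0.575 + 0.46 + 0.383333 + 0.328571 + 0.2875
     = 6.251071
Step 3: The full series sum_(k>=1) 2.3*1/k diverges (harmonic series, p = 1; a nonzero constant multiple of a divergent series diverges).
Step 4: The (first) Borel-Cantelli lemma requires a summable sequence of measures, so it does not apply here;
        from this bound alone no conclusion about a.e. convergence can be drawn (convergence in measure still
        gives an a.e.-convergent subsequence, but not a.e. convergence of the whole sequence).
Conclusion: series diverges; Borel-Cantelli is inconclusive about a.e. convergence of f_k.


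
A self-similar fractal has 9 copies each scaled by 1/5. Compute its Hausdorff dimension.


For a self-similar set with N copies scaled by 1/r:
dim_H = log(N)/log(r) = log(9)/log(5)
= 2.197225/1.609438
= 1.365212


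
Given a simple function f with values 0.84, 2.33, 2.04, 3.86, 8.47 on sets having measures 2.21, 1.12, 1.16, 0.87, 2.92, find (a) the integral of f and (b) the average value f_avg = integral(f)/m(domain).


Step 1: Integral = sum(value_i * measure_i)
= 0.84*2.21 + 2.33*1.12 + 2.04*1.16 + 3.86*0.87 + 8.47*2.92
= 1.8564 + 2.6096 + 2.3664 + 3.3582 + 24.7324
= 34.923
Step 2: Total measure of domain = 2.21 + 1.12 + 1.16 + 0.87 + 2.92 = 8.28
Step 3: Average value = 34.923 / 8.28 = 4.217754


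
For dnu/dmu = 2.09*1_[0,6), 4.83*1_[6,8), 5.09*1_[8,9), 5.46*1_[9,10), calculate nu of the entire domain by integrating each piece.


Integrate each piece of the Radon-Nikodym derivative:
Step 1: integral_0^6 2.09 dx = 2.09*(6-0) = 2.09*6 = 12.54
Step 2: integral_6^8 4.83 dx = 4.83*(8-6) = 4.83*2 = 9.66
Step 3: integral_8^9 5.09 dx = 5.09*(9-8) = 5.09*1 = 5.09
Step 4: integral_9^10 5.46 dx = 5.46*(10-9) = 5.46*1 = 5.46
Total: 12.54 + 9.66 + 5.09 + 5.46 = 32.75


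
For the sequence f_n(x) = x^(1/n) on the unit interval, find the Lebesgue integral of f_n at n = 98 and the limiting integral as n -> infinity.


At n = 98: f_98(x) = x^(1/98).
Step 1: integral(x^(1/98), 0, 1) = [x^(1/98+1) / (1/98+1)] from 0 to 1
     = 1 / (1/98 + 1) = 1 / ((98+1)/98) = 98/(98+1)
     = 98/99 = 0.989899
Step 2: As n -> infinity, f_n(x) = x^(1/n) -> 1 for x in (0,1], and f_n is increasing in n.
By MCT, lim_n integral(f_n) = integral(lim_n f_n) = integral(1, 0, 1) = 1.
Step 3: Verify convergence: 98/99 = 0.989899 -> 1


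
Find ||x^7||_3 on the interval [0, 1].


Step 1: ||f||_3 = (integral_0^1 |x^7|^3 dx)^(1/3)
     = (integral_0^1 x^21 dx)^(1/3)
Step 2: integral_0^1 x^21 dx = [x^22/(22)] from 0 to 1 = 1^22/22
     = 1/22 = 0.045455
Step 3: ||f||_3 = (0.045455)^(1/3) = 0.356883


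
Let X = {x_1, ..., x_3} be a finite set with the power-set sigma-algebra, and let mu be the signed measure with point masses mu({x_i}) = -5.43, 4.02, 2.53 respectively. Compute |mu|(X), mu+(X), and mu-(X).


Step 1: Every measurable set is a union of atoms (the cells / points), so a Hahn decomposition is
  obtained by grouping atoms by sign: P = union of atoms with mu > 0, N = union of the remaining atoms.
  Atoms in P (indices): 2, 3;  atoms in N (indices): 1
  Positive values: 4.02, 2.53
  Negative values: -5.43
Step 2: mu+(X) = mu(P) = sum of positive atom values = 6.55
Step 3: mu-(X) = -mu(N) = sum of |negative atom values| = 5.43
Step 4: |mu|(X) = mu+(X) + mu-(X) = 6.55 + 5.43 = 11.98


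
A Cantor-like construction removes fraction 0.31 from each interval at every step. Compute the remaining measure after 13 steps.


Step 1: At each step, fraction remaining = 1 - 0.31 = 0.69
Step 2: After 13 steps, measure = (0.69)^13
Result = 0.008036


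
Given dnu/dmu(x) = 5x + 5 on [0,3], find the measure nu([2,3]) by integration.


nu(A) = integral_A (dnu/dmu) dmu = integral_2^3 (5x + 5) dx
Step 1: Antiderivative F(x) = (5/2)x^2 + 5x
Step 2: F(3) = (5/2)*3^2 + 5*3 = 22.5 + 15 = 37.5
Step 3: F(2) = (5/2)*2^2 + 5*2 = 10 + 10 = 20
Step 4: nu([2,3]) = F(3) - F(2) = 37.5 - 20 = 17.5
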